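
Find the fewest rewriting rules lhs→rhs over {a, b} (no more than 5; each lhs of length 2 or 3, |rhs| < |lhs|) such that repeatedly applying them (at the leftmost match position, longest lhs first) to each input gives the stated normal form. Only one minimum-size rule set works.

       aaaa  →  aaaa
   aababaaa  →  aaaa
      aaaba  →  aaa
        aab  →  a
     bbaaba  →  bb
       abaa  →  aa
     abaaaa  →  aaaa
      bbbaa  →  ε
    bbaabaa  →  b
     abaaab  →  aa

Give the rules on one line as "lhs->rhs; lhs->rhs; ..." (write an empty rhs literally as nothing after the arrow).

ab->; ba->b; baa->; bbb->b

  | aaaa
  | aababaaa => aabaaa => aaaa
  | aaaba => aaa
  | aab => a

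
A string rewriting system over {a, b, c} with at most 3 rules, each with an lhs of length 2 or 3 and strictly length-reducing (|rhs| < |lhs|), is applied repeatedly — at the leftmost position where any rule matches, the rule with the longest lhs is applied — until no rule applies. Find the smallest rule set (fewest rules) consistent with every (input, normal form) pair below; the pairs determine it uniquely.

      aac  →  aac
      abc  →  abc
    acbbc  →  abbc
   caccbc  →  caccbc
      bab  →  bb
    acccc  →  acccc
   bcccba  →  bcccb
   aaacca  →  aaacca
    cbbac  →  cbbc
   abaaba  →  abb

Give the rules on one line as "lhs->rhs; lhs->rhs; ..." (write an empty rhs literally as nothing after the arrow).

acb->ab; ba->b

  | aac
  | abc
  | acbbc => abbc
  | caccbc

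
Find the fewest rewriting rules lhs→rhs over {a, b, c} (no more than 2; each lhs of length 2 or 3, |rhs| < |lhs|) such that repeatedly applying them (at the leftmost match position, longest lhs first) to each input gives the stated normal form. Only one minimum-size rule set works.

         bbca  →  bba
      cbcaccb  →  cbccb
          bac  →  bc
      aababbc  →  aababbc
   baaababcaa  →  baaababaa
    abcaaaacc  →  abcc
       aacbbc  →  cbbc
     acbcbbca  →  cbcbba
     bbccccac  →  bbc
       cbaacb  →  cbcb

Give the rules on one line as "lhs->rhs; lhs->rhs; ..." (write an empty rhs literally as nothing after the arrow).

ac->c; ca->a

  | bbca => bba
  | cbcaccb => cbaccb => cbccb
  | bac => bc
  | aababbc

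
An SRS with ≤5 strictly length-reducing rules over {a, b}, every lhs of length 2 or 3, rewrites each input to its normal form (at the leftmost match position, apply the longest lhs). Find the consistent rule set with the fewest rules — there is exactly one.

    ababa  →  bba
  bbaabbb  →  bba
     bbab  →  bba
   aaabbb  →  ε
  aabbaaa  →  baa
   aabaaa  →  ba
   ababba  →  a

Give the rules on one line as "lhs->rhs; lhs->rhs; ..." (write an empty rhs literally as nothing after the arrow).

  | ababa => bba
  | bbaabbb => bbabb => bbab => bba
  | bbab => bba
  | aaabbb => aabb => ab => ε

ab->; aba->b; bab->ba; bbb->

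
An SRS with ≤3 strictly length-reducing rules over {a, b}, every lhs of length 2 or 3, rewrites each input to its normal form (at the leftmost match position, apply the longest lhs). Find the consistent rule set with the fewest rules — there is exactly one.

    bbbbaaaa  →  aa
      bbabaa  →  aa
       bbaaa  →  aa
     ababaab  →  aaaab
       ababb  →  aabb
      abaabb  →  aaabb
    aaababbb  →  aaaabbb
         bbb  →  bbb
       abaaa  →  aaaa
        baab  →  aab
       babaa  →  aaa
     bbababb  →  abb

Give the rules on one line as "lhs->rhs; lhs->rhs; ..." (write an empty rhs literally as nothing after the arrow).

ba->a; bba->

  | bbbbaaaa => bbaaa => aa
  | bbabaa => baa => aa
  | bbaaa => aa
  | ababaab => aabaab => aaaab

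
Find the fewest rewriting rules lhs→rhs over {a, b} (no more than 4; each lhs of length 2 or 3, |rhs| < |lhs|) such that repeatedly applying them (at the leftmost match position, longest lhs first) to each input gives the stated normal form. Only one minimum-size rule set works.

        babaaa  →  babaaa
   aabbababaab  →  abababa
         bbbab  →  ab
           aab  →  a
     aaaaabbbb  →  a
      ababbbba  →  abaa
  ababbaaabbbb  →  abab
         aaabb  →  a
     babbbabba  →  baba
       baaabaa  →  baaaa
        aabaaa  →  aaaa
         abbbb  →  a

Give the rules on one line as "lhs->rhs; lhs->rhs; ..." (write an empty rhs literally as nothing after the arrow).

  | babaaa
  | aabbababaab => abababaab => abababa
  | bbbab => bbab => ab
  | aab => a

aab->a; bb->; bbb->bb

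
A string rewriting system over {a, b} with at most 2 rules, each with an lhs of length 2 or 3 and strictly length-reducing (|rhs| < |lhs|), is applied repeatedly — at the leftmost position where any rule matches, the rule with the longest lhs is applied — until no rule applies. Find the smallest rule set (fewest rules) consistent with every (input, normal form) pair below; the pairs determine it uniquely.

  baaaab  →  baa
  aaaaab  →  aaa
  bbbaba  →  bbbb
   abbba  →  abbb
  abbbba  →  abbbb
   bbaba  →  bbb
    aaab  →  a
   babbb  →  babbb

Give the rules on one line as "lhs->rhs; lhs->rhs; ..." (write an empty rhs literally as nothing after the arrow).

  | baaaab => baa
  | aaaaab => aaa
  | bbbaba => bbbba => bbbb
  | abbba => abbb

aab->; bba->bb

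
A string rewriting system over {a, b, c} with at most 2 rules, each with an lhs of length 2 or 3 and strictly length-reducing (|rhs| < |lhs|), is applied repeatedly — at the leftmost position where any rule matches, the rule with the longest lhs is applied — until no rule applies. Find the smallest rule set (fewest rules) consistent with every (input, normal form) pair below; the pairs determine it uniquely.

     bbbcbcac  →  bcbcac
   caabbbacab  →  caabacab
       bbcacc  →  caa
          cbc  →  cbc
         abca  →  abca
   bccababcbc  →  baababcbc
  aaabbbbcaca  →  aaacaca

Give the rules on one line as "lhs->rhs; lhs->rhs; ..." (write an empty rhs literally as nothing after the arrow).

bb->; cc->a

  | bbbcbcac => bcbcac
  | caabbbacab => caabacab
  | bbcacc => cacc => caa
  | cbc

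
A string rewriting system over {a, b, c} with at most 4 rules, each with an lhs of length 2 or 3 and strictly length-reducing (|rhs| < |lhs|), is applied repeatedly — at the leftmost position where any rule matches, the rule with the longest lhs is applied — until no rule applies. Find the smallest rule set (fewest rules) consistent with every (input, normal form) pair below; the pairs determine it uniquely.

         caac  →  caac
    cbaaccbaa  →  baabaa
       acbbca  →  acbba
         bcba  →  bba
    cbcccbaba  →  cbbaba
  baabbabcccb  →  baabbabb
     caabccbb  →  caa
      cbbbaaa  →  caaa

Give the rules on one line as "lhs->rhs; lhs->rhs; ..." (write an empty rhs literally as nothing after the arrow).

bbb->; bc->b; cba->ba

  | caac
  | cbaaccbaa => baaccbaa => baacbaa => baabaa
  | acbbca => acbba
  | bcba => bba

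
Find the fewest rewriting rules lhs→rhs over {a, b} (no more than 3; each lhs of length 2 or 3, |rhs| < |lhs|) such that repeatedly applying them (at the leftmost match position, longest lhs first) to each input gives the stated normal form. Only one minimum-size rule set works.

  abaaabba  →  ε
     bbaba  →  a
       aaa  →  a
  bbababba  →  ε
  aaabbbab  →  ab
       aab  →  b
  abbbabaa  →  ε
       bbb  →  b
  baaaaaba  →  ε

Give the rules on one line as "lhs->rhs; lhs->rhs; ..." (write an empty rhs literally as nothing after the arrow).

aa->; ba->; bb->

  | abaaabba => aaabba => abba => aa => ε
  | bbaba => aba => a
  | aaa => a
  | bbababba => ababba => abba => aa => ε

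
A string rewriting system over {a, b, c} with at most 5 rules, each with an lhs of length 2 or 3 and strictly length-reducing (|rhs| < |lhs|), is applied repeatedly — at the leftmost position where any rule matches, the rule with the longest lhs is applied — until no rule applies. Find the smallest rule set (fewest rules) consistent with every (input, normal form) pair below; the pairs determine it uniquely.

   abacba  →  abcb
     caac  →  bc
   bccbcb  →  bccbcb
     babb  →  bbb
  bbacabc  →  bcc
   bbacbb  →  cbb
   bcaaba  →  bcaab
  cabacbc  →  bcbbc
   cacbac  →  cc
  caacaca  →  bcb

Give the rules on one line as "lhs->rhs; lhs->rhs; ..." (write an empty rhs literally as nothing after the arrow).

ac->b; ba->b; bba->; cab->bc

  | abacba => abcba => abcb
  | caac => cab => bc
  | bccbcb
  | babb => bbb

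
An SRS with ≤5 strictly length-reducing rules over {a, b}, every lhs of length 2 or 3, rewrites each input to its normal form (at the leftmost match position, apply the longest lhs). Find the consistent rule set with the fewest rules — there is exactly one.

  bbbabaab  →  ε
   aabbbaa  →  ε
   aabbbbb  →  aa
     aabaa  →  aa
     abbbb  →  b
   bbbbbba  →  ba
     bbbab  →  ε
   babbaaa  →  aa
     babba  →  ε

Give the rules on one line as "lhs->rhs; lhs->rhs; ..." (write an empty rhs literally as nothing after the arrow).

  | bbbabaab => ababaab => aabaab => aab => ε
  | aabbbaa => bbaa => aaa => ε
  | aabbbbb => bbbb => abb => aa
  | aabaa => aa

aaa->; aab->; bab->ab; bb->a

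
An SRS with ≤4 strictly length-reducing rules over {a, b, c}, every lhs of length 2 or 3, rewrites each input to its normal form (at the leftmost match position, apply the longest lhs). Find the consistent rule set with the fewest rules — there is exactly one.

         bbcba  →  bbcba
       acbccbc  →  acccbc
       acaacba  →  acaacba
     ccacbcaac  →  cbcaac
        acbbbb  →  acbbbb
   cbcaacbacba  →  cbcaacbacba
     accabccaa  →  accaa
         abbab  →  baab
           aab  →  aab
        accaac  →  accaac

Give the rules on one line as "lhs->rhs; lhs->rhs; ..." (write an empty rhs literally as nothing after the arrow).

abb->ba; bcc->cc; cac->

  | bbcba
  | acbccbc => acccbc
  | acaacba
  | ccacbcaac => cbcaac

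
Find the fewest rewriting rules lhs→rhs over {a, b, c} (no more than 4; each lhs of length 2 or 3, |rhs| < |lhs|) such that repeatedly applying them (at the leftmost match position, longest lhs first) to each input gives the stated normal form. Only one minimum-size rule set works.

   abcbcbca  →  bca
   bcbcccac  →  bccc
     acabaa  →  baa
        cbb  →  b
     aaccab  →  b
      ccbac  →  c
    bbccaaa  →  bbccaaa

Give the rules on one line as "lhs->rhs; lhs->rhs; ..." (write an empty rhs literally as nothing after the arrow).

  | abcbcbca => bcbcbca => bcbca => bca
  | bcbcccac => bcccac => bccc
  | acabaa => abaa => baa
  | cbb => b

ab->b; ac->; cb->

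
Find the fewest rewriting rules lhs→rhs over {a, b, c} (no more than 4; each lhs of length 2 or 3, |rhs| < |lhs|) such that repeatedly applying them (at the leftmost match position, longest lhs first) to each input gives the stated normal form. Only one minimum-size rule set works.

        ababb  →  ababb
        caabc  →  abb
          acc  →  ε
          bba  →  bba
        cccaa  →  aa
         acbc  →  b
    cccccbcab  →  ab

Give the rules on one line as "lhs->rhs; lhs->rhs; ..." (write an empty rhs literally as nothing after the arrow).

  | ababb
  | caabc => aabc => abb
  | acc => bc => ε
  | bba

abc->bb; ac->b; bc->; ca->a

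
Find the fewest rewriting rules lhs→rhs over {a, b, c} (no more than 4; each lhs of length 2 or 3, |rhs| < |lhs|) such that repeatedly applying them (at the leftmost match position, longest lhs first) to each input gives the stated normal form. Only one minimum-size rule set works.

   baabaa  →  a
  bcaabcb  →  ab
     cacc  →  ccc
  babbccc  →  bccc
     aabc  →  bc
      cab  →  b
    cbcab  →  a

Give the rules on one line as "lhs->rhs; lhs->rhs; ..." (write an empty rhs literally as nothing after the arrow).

aa->; bb->a; ca->c; cb->b

  | baabaa => bbaa => aaa => a
  | bcaabcb => bcabcb => bcbcb => bbcb => acb => ab
  | cacc => ccc
  | babbccc => baaccc => bccc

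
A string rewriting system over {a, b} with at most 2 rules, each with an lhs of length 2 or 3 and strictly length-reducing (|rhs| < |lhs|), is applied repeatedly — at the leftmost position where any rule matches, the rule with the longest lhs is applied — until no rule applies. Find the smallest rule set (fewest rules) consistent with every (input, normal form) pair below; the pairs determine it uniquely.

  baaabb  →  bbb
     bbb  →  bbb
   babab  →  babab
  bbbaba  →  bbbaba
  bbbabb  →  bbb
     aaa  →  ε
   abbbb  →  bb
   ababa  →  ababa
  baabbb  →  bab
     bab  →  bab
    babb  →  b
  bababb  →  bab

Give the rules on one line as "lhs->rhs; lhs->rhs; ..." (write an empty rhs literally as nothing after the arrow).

aaa->; abb->

  | baaabb => bbb
  | bbb
  | babab
  | bbbaba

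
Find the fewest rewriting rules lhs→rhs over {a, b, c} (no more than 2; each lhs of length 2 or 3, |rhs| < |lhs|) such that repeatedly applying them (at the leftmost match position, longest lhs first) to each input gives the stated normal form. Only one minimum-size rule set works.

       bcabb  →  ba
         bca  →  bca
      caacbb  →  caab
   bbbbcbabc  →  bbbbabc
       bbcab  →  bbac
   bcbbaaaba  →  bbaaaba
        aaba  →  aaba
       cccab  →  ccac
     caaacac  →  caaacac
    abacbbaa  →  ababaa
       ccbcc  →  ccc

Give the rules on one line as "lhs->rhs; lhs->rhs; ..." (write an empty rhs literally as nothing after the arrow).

cab->ac; cb->

  | bcabb => bacb => ba
  | bca
  | caacbb => caab
  | bbbbcbabc => bbbbabc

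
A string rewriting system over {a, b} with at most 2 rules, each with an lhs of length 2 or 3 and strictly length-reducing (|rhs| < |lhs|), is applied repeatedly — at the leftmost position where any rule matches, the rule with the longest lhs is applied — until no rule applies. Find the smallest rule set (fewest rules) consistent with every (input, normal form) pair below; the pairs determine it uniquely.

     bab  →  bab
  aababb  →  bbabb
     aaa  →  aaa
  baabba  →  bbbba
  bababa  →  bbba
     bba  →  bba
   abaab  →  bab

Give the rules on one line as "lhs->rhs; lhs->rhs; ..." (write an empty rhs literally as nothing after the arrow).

aab->bb; aba->b

  | bab
  | aababb => bbabb
  | aaa
  | baabba => bbbba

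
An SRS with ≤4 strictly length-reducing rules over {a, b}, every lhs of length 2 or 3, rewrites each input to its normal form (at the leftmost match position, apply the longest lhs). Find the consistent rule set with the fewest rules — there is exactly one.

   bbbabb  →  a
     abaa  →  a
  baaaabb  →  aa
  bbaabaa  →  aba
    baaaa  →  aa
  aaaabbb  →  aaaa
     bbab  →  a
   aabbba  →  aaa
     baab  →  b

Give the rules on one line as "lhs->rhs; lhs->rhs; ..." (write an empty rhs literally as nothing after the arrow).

baa->; bb->; bba->ab; bbb->

  | bbbabb => abb => a
  | abaa => a
  | baaaabb => aabb => aa
  | bbaabaa => ababaa => aba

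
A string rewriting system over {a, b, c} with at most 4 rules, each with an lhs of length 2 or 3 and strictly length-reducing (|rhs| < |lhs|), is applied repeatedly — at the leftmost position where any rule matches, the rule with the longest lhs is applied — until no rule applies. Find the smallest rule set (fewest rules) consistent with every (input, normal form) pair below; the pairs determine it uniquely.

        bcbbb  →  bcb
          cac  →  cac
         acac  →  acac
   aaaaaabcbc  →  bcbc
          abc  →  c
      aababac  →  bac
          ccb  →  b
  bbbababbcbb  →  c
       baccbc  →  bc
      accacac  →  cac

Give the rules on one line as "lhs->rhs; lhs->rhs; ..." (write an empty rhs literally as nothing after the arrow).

aa->; ab->; bb->; cc->

  | bcbbb => bcb
  | cac
  | acac
  | aaaaaabcbc => aaaabcbc => aabcbc => bcbc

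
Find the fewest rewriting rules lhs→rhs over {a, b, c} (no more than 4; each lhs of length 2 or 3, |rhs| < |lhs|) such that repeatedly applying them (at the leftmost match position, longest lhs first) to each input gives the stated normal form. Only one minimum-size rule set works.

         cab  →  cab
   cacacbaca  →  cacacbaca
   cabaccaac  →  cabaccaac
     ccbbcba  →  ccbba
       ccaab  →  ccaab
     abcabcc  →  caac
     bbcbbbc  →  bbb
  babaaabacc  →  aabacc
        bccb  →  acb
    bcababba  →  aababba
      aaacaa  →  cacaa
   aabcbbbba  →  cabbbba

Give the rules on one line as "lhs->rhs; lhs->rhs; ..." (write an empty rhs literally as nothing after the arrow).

  | cab
  | cacacbaca
  | cabaccaac
  | ccbbcba => ccbba

aaa->ca; bbc->b; bc->a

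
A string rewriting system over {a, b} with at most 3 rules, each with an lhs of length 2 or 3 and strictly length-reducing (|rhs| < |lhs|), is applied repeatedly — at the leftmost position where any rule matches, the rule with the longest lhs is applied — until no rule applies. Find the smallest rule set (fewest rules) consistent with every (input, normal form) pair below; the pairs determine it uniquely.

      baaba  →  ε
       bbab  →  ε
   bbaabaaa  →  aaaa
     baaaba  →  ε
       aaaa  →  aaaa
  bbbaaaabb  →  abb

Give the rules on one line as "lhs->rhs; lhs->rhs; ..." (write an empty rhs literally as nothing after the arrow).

aba->ba; ba->; bab->a

  | baaba => aba => ba => ε
  | bbab => ba => ε
  | bbaabaaa => babaaa => aaaa
  | baaaba => aaba => aba => ba => ε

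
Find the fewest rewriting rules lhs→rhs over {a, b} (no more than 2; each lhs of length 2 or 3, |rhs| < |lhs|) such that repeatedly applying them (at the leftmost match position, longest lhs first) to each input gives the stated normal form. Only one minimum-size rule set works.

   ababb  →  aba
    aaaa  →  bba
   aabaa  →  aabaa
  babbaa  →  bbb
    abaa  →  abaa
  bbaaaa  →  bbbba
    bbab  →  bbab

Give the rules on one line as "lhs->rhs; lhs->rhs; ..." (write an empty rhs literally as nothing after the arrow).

aaa->bb; abb->a

  | ababb => aba
  | aaaa => bba
  | aabaa
  | babbaa => baaa => bbb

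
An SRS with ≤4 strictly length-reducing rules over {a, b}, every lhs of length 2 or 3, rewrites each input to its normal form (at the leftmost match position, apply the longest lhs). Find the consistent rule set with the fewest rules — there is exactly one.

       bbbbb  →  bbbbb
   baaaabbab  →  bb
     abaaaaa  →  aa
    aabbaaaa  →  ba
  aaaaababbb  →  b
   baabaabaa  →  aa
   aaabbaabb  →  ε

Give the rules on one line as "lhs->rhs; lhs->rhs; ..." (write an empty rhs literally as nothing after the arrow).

aaa->b; ab->; baa->aa

  | bbbbb
  | baaaabbab => aaaabbab => babbab => bbab => bb
  | abaaaaa => aaaaa => baa => aa
  | aabbaaaa => abaaaa => aaaa => ba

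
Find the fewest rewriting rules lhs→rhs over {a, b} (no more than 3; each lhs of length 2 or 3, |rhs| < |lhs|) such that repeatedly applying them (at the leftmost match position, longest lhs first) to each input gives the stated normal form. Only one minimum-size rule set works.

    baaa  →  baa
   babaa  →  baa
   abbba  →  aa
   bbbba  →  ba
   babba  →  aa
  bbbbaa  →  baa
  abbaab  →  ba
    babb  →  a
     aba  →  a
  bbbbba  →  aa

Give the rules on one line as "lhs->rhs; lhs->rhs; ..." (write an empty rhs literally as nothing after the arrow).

  | baaa => baa
  | babaa => baa
  | abbba => bba => aa
  | bbbba => abba => ba

aaa->aa; ab->; bb->a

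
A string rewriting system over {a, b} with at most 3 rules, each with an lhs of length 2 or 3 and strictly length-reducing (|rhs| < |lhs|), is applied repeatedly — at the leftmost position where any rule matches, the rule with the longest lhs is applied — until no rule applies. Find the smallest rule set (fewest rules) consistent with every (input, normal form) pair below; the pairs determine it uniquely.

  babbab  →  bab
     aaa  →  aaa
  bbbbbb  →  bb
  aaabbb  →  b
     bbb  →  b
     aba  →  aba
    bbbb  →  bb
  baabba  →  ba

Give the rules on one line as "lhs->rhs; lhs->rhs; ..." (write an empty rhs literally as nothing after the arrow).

abb->bb; bbb->b

  | babbab => bbbab => bab
  | aaa
  | bbbbbb => bbbb => bb
  | aaabbb => aabbb => abbb => bbb => b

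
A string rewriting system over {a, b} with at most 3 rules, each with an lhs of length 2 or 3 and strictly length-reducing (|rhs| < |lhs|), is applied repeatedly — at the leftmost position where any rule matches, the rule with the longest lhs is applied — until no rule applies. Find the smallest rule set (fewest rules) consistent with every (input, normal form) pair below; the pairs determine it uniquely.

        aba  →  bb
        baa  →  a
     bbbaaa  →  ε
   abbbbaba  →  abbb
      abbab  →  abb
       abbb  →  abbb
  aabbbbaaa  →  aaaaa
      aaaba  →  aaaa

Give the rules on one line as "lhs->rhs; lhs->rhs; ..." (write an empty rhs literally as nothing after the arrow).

aab->aa; aba->bb; ba->

  | aba => bb
  | baa => a
  | bbbaaa => bbaa => ba => ε
  | abbbbaba => abbbba => abbb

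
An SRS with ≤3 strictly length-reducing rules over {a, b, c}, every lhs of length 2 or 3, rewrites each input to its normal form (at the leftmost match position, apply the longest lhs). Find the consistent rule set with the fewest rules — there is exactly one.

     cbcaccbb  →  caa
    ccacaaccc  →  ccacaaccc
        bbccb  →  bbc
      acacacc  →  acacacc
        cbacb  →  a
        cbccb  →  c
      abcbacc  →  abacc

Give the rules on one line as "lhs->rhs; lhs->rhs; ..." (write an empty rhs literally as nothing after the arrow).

  | cbcaccbb => caccbb => cacba => caa
  | ccacaaccc
  | bbccb => bbc
  | acacacc

cb->; cbb->ba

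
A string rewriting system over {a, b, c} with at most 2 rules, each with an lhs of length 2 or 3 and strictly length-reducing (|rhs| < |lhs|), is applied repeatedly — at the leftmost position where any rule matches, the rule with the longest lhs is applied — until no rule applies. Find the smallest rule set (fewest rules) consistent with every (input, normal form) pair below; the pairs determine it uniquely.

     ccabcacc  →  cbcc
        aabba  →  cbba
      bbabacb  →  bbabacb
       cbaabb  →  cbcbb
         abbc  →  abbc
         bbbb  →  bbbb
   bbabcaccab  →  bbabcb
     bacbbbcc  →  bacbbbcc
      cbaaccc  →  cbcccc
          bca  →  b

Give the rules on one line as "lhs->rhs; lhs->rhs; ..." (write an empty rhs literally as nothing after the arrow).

  | ccabcacc => cbcacc => cbcc
  | aabba => cbba
  | bbabacb
  | cbaabb => cbcbb

aa->c; ca->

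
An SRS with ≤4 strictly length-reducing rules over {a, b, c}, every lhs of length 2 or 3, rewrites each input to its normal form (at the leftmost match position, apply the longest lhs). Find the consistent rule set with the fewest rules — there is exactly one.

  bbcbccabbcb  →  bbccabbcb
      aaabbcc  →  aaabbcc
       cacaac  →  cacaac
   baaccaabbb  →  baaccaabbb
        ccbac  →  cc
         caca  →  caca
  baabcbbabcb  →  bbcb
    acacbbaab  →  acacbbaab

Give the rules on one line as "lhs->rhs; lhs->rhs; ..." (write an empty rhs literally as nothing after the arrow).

  | bbcbccabbcb => bbccabbcb
  | aaabbcc
  | cacaac
  | baaccaabbb

abc->c; bac->; cbc->c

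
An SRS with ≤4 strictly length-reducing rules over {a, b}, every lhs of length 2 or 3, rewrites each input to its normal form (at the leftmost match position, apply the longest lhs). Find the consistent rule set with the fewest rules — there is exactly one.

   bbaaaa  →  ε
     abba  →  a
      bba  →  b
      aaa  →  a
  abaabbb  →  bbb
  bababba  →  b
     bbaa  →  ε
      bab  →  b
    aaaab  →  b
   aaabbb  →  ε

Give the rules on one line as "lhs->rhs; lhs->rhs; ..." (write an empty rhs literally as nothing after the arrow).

  | bbaaaa => baaa => aa => ε
  | abba => aba => a
  | bba => b
  | aaa => a

aa->; ab->; abb->ab; ba->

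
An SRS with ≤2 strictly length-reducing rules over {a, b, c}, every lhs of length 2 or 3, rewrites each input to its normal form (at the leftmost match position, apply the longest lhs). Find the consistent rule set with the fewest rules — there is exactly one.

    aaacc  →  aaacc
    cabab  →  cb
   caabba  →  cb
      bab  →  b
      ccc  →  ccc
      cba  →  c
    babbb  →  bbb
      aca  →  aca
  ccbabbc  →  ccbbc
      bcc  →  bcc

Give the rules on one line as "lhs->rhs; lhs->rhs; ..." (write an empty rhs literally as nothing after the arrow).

  | aaacc
  | cabab => cbab => cb
  | caabba => cabba => cbba => cb
  | bab => b

ab->b; ba->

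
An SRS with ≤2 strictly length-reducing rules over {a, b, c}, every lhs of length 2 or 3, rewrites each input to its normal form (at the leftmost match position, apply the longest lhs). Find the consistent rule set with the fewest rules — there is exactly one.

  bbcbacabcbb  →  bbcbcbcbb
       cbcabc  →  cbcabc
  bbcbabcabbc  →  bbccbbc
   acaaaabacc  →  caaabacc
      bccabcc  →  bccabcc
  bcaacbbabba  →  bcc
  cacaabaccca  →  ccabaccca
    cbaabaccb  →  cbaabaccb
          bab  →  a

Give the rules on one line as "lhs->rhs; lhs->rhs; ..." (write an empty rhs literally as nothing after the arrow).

  | bbcbacabcbb => bbcbcbcbb
  | cbcabc
  | bbcbabcabbc => bbcacabbc => bbccbbc
  | acaaaabacc => caaabacc

aca->c; bab->a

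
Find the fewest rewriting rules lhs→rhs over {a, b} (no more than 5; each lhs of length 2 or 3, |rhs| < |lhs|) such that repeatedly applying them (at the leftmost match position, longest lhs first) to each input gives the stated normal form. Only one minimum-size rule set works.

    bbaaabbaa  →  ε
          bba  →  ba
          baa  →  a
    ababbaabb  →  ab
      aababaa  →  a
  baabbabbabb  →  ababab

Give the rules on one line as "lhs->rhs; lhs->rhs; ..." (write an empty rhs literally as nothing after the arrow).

  | bbaaabbaa => baaabbaa => aabbaa => abaa => aa => ε
  | bba => ba
  | baa => a
  | ababbaabb => ababaabb => abaabb => aabb => ab

aa->; aab->a; baa->a; bb->b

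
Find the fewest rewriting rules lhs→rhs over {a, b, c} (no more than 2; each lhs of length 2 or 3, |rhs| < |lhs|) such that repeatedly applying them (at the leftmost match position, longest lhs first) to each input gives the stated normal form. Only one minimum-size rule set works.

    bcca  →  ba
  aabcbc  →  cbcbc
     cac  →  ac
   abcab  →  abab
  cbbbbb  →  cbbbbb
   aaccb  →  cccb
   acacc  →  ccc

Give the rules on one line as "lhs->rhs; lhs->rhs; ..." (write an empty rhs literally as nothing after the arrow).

aa->c; ca->a

  | bcca => bca => ba
  | aabcbc => cbcbc
  | cac => ac
  | abcab => abab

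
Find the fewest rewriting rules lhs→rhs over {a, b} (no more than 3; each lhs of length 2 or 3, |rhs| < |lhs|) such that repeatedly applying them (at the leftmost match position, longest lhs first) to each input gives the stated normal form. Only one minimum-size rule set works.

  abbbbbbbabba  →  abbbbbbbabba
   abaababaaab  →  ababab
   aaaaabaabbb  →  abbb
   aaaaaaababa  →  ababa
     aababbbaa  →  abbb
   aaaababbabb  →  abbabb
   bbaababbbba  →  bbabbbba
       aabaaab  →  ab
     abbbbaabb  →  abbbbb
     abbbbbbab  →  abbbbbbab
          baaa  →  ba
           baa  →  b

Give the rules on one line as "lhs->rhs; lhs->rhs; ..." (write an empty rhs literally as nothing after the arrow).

aa->; aab->

  | abbbbbbbabba
  | abaababaaab => ababaaab => ababab
  | aaaaabaabbb => aaabaabbb => abaabbb => abbb
  | aaaaaaababa => aaaaababa => aaababa => ababa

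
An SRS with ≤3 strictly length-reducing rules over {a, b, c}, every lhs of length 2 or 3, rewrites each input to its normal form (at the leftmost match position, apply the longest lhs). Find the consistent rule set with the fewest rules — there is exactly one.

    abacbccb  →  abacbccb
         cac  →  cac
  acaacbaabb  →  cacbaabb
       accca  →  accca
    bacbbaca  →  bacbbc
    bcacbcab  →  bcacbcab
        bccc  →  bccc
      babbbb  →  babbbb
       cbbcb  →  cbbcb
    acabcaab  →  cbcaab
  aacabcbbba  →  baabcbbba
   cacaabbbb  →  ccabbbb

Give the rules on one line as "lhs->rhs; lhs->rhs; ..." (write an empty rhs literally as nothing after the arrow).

aac->ba; aca->c

  | abacbccb
  | cac
  | acaacbaabb => cacbaabb
  | accca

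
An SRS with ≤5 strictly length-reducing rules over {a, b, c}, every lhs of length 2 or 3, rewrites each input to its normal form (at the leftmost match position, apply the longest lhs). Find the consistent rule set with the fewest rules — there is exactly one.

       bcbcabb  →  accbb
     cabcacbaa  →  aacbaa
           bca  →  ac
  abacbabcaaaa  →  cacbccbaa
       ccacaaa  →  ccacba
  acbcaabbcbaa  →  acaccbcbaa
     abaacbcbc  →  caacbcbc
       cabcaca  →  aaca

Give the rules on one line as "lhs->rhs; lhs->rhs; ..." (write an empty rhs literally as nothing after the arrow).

aaa->ba; ab->c; bca->ac; ccc->a

  | bcbcabb => bcacbb => accbb
  | cabcacbaa => cccacbaa => aacbaa
  | bca => ac
  | abacbabcaaaa => cacbabcaaaa => cacbccaaaa => cacbccbaa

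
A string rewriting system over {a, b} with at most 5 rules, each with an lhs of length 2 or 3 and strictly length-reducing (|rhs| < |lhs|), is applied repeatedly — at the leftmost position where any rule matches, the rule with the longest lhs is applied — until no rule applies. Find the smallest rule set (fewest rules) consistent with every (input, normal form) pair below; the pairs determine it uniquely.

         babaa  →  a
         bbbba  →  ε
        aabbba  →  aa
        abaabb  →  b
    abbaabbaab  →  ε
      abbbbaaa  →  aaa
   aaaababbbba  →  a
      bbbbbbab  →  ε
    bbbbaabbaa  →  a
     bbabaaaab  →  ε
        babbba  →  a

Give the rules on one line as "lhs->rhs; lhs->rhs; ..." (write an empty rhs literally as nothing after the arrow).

  | babaa => baa => a
  | bbbba => abba => ba => ε
  | aabbba => abbba => bba => aa
  | abaabb => aabb => abb => b

aab->ab; ab->; ba->; bb->a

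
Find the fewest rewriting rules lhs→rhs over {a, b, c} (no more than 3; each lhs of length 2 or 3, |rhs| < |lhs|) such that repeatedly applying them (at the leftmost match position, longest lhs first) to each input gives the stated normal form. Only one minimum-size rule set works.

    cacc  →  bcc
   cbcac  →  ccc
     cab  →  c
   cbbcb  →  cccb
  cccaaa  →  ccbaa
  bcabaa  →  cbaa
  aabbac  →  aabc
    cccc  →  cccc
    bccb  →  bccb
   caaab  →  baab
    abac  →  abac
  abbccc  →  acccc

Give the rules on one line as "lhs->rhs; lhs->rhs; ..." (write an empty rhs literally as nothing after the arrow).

  | cacc => bcc
  | cbcac => cbbc => ccc
  | cab => bb => c
  | cbbcb => cccb

bb->c; ca->b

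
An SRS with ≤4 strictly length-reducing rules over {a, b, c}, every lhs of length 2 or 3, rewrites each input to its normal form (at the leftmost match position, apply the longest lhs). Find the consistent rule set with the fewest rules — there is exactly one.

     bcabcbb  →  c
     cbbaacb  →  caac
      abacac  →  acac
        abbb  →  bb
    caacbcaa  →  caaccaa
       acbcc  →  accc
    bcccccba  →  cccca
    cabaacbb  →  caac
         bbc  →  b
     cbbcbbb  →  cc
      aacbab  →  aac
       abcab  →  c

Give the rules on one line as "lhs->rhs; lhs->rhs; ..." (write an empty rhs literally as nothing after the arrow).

  | bcabcbb => abcbb => cbb => cb => c
  | cbbaacb => cbaacb => caacb => caac
  | abacac => acac
  | abbb => bb

ab->; bc->; cb->c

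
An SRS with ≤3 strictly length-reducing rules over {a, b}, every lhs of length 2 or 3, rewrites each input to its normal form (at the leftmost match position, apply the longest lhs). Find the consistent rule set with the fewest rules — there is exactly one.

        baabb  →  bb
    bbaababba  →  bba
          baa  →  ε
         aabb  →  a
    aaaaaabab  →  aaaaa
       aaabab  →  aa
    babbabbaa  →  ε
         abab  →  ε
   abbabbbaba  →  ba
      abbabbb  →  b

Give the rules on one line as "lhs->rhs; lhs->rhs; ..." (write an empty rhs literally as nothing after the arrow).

  | baabb => bb
  | bbaababba => bbabba => bba
  | baa => ε
  | aabb => a

ab->; abb->; baa->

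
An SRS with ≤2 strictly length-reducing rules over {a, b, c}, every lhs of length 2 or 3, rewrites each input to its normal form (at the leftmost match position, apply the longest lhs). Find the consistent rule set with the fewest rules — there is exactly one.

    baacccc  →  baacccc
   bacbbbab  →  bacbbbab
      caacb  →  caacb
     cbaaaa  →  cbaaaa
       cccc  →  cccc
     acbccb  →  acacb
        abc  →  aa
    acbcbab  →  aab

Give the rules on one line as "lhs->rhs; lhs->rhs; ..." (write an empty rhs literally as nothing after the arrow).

  | baacccc
  | bacbbbab
  | caacb
  | cbaaaa

bc->a; cab->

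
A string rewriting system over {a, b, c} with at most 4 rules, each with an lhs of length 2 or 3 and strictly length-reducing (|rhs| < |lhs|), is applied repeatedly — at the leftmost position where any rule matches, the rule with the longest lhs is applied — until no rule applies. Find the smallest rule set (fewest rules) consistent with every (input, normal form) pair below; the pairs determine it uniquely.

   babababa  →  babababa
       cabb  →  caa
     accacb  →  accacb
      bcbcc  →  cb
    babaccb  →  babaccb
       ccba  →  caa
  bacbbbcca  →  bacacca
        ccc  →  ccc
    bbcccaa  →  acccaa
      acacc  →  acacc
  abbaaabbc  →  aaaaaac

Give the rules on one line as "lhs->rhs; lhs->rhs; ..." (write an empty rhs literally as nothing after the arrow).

  | babababa
  | cabb => caa
  | accacb
  | bcbcc => cbcc => cbc => cb

bb->a; bc->c; cba->aa; cbc->cb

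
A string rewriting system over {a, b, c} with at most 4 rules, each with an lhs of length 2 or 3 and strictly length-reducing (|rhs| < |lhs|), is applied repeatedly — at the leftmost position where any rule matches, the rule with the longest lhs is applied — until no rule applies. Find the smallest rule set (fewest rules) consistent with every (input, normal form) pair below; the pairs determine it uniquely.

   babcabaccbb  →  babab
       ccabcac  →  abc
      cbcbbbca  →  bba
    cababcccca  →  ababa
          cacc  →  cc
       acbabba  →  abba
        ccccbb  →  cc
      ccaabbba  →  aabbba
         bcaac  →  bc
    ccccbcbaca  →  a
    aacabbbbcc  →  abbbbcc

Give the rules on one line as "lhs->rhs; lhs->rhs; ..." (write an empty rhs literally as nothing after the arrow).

ac->c; ca->a; cb->

  | babcabaccbb => bababaccbb => bababccbb => bababcb => babab
  | ccabcac => cabcac => abcac => abac => abc
  | cbcbbbca => cbbbca => bbca => bba
  | cababcccca => ababcccca => ababccca => ababcca => ababca => ababa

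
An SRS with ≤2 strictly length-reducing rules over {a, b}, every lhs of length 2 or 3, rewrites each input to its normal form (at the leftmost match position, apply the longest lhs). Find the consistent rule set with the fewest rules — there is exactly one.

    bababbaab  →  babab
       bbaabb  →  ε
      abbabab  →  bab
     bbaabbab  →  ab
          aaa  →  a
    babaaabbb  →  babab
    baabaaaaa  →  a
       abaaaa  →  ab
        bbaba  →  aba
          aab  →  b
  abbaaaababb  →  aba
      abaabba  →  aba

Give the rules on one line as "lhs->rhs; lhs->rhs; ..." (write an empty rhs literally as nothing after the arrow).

  | bababbaab => babaaab => babab
  | bbaabb => aabb => bb => ε
  | abbabab => aabab => bab
  | bbaabbab => aabbab => bbab => ab

aa->; bb->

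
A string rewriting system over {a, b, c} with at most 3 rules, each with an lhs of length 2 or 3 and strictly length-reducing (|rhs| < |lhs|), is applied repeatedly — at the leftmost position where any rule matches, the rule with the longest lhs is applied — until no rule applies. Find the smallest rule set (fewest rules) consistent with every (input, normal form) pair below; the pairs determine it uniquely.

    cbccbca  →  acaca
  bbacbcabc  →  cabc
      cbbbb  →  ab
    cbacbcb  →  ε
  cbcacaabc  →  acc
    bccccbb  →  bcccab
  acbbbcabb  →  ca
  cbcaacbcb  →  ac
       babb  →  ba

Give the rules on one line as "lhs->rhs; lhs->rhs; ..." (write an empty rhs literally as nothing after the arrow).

  | cbccbca => accbca => acaca
  | bbacbcabc => acbcabc => aacabc => cabc
  | cbbbb => abbb => ab
  | cbacbcb => aacbcb => cbcb => acb => aa => ε

aa->; bb->; cb->a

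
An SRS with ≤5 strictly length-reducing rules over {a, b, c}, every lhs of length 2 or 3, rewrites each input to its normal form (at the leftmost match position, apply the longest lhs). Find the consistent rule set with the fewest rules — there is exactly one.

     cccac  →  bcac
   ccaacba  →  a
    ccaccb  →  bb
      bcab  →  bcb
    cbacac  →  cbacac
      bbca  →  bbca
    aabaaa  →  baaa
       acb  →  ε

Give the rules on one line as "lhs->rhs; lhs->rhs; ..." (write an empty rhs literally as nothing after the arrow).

  | cccac => bcac
  | ccaacba => acba => a
  | ccaccb => ccb => bb
  | bcab => bcb

ab->b; acb->; cc->b; cca->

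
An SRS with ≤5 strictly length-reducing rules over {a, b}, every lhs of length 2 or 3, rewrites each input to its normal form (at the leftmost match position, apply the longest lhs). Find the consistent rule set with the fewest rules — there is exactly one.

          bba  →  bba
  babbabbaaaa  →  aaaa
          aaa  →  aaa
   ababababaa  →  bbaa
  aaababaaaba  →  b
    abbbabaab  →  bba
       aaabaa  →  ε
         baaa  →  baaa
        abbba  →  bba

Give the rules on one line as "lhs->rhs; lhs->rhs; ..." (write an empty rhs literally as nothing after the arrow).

ab->; aba->b; bab->b; bbb->

  | bba
  | babbabbaaaa => bbabbaaaa => bbbaaaa => aaaa
  | aaa
  | ababababaa => bbababaa => bbabaa => bbaa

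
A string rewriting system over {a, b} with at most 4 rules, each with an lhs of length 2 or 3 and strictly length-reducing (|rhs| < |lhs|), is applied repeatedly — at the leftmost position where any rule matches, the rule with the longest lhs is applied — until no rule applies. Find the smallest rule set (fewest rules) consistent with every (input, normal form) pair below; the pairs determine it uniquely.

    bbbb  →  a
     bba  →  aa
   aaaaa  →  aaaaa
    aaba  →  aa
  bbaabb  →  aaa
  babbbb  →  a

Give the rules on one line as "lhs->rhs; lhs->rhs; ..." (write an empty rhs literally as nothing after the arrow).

abb->a; ba->; bb->a

  | bbbb => abb => a
  | bba => aa
  | aaaaa
  | aaba => aa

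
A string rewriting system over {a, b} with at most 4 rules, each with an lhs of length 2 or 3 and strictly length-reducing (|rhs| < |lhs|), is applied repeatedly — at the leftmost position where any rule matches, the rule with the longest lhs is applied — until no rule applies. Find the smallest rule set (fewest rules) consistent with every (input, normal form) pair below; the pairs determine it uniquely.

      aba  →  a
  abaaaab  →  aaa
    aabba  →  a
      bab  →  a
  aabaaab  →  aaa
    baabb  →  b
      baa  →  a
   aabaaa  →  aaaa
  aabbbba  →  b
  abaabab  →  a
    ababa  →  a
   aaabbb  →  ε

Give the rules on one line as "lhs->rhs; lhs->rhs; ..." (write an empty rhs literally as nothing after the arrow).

  | aba => a
  | abaaaab => aaaab => aaa
  | aabba => aba => a
  | bab => a

ab->; ba->; bab->a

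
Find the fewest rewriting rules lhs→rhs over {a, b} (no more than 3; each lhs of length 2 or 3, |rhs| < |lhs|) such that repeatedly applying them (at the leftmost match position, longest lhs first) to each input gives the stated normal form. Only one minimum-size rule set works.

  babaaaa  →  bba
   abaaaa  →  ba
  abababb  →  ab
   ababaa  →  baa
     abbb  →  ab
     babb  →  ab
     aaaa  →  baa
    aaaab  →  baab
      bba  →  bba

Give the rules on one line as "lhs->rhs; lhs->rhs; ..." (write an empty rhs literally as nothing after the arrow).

aaa->ba; abb->a; bab->a

  | babaaaa => aaaaa => baaa => bba
  | abaaaa => abbaa => aaa => ba
  | abababb => aaabb => babb => ab
  | ababaa => aaaa => baa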